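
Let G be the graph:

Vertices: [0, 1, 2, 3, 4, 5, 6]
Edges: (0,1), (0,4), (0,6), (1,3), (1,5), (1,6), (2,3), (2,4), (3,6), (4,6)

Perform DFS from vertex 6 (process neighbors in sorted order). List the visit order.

DFS from vertex 6 (neighbors processed in ascending order):
Visit order: 6, 0, 1, 3, 2, 4, 5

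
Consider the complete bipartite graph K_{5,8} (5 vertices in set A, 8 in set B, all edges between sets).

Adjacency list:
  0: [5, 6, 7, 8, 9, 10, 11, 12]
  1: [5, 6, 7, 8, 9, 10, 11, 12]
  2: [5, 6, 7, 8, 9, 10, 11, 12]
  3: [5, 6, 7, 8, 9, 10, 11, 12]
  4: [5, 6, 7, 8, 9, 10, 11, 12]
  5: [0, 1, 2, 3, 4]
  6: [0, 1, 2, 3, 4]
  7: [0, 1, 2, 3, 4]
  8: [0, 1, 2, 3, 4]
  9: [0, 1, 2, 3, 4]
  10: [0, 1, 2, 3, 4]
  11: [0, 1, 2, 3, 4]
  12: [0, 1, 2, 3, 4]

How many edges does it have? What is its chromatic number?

K_{5,8} has 5 * 8 = 40 edges.
Bipartite graphs have chromatic number 2 (color each partition differently).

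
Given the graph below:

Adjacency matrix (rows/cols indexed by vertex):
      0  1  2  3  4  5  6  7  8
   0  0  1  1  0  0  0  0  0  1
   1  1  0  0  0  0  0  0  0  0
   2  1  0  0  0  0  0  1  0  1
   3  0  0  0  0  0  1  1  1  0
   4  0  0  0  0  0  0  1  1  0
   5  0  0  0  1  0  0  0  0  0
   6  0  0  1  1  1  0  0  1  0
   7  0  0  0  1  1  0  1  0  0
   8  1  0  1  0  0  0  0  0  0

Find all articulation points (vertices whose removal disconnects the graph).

An articulation point is a vertex whose removal disconnects the graph.
Articulation points: [0, 2, 3, 6]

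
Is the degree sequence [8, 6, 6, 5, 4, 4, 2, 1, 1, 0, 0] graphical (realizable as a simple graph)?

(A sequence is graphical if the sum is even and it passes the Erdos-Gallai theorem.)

Sum of degrees = 37. Sum is odd, so the sequence is NOT graphical.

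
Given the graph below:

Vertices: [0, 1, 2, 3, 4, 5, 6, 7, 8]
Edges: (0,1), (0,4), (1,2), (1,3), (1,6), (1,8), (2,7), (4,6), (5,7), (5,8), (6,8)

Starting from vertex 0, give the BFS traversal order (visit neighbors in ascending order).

BFS from vertex 0 (neighbors processed in ascending order):
Visit order: 0, 1, 4, 2, 3, 6, 8, 7, 5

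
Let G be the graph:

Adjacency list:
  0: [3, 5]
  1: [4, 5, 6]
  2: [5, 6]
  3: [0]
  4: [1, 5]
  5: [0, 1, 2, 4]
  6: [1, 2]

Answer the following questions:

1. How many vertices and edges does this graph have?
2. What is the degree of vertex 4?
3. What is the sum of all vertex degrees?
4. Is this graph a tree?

Count: 7 vertices, 8 edges.
Vertex 4 has neighbors [1, 5], degree = 2.
Handshaking lemma: 2 * 8 = 16.
A tree on 7 vertices has 6 edges. This graph has 8 edges (2 extra). Not a tree.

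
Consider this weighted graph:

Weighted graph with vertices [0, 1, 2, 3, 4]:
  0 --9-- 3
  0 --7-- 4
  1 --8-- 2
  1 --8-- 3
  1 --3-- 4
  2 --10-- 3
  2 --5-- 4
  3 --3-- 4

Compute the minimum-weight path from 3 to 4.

Using Dijkstra's algorithm from vertex 3:
Shortest path: 3 -> 4
Total weight: 3 = 3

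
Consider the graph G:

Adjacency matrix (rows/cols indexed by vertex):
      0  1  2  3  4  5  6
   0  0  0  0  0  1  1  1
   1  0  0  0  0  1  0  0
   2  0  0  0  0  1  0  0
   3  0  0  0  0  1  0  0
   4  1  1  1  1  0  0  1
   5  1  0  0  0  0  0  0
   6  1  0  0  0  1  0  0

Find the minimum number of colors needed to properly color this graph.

The graph has a maximum clique of size 3 (lower bound on chromatic number).
A valid 3-coloring: {0: 1, 1: 1, 2: 1, 3: 1, 4: 0, 5: 0, 6: 2}.
Chromatic number = 3.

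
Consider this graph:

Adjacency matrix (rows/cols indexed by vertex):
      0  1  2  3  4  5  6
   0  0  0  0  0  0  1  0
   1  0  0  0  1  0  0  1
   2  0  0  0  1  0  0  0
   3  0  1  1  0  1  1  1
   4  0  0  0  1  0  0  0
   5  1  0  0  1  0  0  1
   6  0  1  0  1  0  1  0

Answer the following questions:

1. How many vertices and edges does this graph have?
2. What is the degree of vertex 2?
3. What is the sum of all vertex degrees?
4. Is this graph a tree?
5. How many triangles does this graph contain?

Count: 7 vertices, 8 edges.
Vertex 2 has neighbors [3], degree = 1.
Handshaking lemma: 2 * 8 = 16.
A tree on 7 vertices has 6 edges. This graph has 8 edges (2 extra). Not a tree.
Number of triangles = 2.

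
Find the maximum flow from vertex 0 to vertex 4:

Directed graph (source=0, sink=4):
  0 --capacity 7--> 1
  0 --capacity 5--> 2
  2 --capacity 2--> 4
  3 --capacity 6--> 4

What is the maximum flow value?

Computing max flow:
  Flow on (0->2): 2/5
  Flow on (2->4): 2/2
Maximum flow = 2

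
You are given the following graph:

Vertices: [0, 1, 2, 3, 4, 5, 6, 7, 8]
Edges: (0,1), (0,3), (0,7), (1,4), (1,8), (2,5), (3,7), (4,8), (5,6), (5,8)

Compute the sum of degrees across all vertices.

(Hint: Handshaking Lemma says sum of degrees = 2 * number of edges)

Count edges: 10 edges.
By Handshaking Lemma: sum of degrees = 2 * 10 = 20.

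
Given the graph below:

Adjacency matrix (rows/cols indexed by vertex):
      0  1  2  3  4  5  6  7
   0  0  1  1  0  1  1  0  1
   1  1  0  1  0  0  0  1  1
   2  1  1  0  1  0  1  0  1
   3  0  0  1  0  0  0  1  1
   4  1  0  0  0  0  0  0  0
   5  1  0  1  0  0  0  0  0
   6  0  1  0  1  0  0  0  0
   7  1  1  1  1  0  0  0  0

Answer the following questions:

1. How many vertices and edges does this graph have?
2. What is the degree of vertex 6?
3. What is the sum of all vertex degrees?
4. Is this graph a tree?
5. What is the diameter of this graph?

Count: 8 vertices, 13 edges.
Vertex 6 has neighbors [1, 3], degree = 2.
Handshaking lemma: 2 * 13 = 26.
A tree on 8 vertices has 7 edges. This graph has 13 edges (6 extra). Not a tree.
Diameter (longest shortest path) = 3.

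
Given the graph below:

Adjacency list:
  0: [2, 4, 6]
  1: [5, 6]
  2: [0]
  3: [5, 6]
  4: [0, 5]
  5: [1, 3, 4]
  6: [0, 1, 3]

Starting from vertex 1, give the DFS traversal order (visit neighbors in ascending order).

DFS from vertex 1 (neighbors processed in ascending order):
Visit order: 1, 5, 3, 6, 0, 2, 4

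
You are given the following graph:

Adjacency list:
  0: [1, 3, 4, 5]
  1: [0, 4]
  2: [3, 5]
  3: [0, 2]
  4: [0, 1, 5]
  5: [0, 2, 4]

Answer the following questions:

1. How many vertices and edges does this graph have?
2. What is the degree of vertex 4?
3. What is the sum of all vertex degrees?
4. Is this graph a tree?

Count: 6 vertices, 8 edges.
Vertex 4 has neighbors [0, 1, 5], degree = 3.
Handshaking lemma: 2 * 8 = 16.
A tree on 6 vertices has 5 edges. This graph has 8 edges (3 extra). Not a tree.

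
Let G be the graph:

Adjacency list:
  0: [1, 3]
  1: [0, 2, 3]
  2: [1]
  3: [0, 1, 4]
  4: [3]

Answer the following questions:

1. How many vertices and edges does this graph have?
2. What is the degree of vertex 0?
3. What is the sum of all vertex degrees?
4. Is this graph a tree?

Count: 5 vertices, 5 edges.
Vertex 0 has neighbors [1, 3], degree = 2.
Handshaking lemma: 2 * 5 = 10.
A tree on 5 vertices has 4 edges. This graph has 5 edges (1 extra). Not a tree.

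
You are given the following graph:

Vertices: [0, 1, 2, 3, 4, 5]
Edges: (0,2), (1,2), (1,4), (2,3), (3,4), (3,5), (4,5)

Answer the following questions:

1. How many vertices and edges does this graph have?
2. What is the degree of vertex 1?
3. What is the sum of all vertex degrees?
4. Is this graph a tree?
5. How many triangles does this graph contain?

Count: 6 vertices, 7 edges.
Vertex 1 has neighbors [2, 4], degree = 2.
Handshaking lemma: 2 * 7 = 14.
A tree on 6 vertices has 5 edges. This graph has 7 edges (2 extra). Not a tree.
Number of triangles = 1.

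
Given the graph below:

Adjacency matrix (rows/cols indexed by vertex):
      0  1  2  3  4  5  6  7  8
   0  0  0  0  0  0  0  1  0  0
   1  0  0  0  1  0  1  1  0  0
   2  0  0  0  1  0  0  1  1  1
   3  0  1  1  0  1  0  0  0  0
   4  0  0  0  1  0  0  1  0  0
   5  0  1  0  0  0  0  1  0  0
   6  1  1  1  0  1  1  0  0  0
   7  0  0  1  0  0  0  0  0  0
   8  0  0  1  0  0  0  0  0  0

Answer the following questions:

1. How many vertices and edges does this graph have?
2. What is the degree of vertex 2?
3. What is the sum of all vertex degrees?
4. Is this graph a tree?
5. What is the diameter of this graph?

Count: 9 vertices, 11 edges.
Vertex 2 has neighbors [3, 6, 7, 8], degree = 4.
Handshaking lemma: 2 * 11 = 22.
A tree on 9 vertices has 8 edges. This graph has 11 edges (3 extra). Not a tree.
Diameter (longest shortest path) = 3.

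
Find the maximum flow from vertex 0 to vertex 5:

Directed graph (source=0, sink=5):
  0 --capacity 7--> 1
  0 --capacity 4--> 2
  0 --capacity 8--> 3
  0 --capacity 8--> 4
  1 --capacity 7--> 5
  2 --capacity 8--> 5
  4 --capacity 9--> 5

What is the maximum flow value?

Computing max flow:
  Flow on (0->1): 7/7
  Flow on (0->2): 4/4
  Flow on (0->4): 8/8
  Flow on (1->5): 7/7
  Flow on (2->5): 4/8
  Flow on (4->5): 8/9
Maximum flow = 19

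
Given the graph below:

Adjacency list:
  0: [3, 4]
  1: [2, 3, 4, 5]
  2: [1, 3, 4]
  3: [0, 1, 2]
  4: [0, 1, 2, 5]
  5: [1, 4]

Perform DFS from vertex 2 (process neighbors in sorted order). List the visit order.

DFS from vertex 2 (neighbors processed in ascending order):
Visit order: 2, 1, 3, 0, 4, 5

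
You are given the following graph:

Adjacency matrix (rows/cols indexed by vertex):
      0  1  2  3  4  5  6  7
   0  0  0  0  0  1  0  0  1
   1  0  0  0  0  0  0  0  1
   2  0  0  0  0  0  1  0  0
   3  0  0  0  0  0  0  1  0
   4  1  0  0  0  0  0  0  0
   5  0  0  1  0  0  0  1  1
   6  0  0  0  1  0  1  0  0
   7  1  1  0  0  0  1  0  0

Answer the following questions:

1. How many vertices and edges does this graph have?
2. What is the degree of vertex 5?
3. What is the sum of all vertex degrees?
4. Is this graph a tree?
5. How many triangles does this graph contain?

Count: 8 vertices, 7 edges.
Vertex 5 has neighbors [2, 6, 7], degree = 3.
Handshaking lemma: 2 * 7 = 14.
A graph is a tree iff it is connected and has exactly n-1 edges. This graph is connected (all 8 vertices in one component) and has 8-1 = 7 edges. It is a tree.
Number of triangles = 0.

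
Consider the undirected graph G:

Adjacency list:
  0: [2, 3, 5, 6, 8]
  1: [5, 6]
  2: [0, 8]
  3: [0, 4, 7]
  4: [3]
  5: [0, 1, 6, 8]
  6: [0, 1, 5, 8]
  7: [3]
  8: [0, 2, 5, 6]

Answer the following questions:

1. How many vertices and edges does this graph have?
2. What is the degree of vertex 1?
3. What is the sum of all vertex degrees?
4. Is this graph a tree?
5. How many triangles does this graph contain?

Count: 9 vertices, 13 edges.
Vertex 1 has neighbors [5, 6], degree = 2.
Handshaking lemma: 2 * 13 = 26.
A tree on 9 vertices has 8 edges. This graph has 13 edges (5 extra). Not a tree.
Number of triangles = 6.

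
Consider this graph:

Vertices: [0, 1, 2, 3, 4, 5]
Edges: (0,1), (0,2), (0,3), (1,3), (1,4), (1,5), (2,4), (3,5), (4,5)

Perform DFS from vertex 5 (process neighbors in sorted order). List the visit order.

DFS from vertex 5 (neighbors processed in ascending order):
Visit order: 5, 1, 0, 2, 4, 3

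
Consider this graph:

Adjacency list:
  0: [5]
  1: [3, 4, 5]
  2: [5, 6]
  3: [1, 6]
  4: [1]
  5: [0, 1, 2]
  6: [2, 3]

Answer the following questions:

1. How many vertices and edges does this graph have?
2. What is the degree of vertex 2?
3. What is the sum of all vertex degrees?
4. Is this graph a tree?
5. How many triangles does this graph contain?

Count: 7 vertices, 7 edges.
Vertex 2 has neighbors [5, 6], degree = 2.
Handshaking lemma: 2 * 7 = 14.
A tree on 7 vertices has 6 edges. This graph has 7 edges (1 extra). Not a tree.
Number of triangles = 0.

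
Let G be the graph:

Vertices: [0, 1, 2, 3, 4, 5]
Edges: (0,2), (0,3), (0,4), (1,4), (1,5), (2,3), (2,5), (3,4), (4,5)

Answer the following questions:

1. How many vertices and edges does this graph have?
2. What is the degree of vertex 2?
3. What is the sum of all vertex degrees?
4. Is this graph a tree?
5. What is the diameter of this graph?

Count: 6 vertices, 9 edges.
Vertex 2 has neighbors [0, 3, 5], degree = 3.
Handshaking lemma: 2 * 9 = 18.
A tree on 6 vertices has 5 edges. This graph has 9 edges (4 extra). Not a tree.
Diameter (longest shortest path) = 2.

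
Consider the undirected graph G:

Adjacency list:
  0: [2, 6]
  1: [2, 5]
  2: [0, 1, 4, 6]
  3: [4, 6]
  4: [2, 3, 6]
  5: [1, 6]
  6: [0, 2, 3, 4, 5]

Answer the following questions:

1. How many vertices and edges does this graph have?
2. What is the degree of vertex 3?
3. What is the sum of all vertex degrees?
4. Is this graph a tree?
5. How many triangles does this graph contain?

Count: 7 vertices, 10 edges.
Vertex 3 has neighbors [4, 6], degree = 2.
Handshaking lemma: 2 * 10 = 20.
A tree on 7 vertices has 6 edges. This graph has 10 edges (4 extra). Not a tree.
Number of triangles = 3.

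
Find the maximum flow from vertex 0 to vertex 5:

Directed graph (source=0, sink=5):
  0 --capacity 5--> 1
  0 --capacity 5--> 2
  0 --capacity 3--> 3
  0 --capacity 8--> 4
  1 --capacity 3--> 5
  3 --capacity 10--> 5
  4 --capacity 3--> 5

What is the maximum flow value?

Computing max flow:
  Flow on (0->1): 3/5
  Flow on (0->3): 3/3
  Flow on (0->4): 3/8
  Flow on (1->5): 3/3
  Flow on (3->5): 3/10
  Flow on (4->5): 3/3
Maximum flow = 9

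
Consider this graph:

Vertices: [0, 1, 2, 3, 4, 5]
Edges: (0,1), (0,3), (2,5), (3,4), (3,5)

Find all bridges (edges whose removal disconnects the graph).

A bridge is an edge whose removal increases the number of connected components.
Bridges found: (0,1), (0,3), (2,5), (3,4), (3,5)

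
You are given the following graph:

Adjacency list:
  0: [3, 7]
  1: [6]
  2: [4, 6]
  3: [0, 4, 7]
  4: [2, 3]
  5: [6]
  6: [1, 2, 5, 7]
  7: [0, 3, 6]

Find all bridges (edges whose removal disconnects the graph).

A bridge is an edge whose removal increases the number of connected components.
Bridges found: (1,6), (5,6)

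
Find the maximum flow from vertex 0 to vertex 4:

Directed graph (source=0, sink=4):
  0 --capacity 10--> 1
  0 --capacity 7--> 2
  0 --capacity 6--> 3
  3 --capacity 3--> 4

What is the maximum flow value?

Computing max flow:
  Flow on (0->3): 3/6
  Flow on (3->4): 3/3
Maximum flow = 3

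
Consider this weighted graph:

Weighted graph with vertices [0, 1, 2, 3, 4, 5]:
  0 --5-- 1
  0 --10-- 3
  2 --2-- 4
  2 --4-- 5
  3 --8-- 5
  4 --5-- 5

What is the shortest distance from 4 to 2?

Using Dijkstra's algorithm from vertex 4:
Shortest path: 4 -> 2
Total weight: 2 = 2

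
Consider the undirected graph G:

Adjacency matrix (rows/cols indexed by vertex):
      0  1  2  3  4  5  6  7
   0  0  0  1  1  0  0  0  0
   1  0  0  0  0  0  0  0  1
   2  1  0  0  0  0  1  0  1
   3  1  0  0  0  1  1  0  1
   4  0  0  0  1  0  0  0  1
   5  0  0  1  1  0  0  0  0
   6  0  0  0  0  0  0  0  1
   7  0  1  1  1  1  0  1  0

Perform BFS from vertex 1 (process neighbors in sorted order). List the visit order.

BFS from vertex 1 (neighbors processed in ascending order):
Visit order: 1, 7, 2, 3, 4, 6, 0, 5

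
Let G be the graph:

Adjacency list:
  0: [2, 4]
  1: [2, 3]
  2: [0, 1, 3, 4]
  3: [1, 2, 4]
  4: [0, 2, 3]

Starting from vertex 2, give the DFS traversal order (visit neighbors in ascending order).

DFS from vertex 2 (neighbors processed in ascending order):
Visit order: 2, 0, 4, 3, 1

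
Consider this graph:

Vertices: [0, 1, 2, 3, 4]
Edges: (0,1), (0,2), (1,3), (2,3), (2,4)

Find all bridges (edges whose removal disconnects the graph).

A bridge is an edge whose removal increases the number of connected components.
Bridges found: (2,4)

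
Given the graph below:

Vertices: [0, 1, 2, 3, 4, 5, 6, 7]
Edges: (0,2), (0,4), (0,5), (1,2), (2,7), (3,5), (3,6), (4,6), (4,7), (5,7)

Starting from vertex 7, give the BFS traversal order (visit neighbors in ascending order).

BFS from vertex 7 (neighbors processed in ascending order):
Visit order: 7, 2, 4, 5, 0, 1, 6, 3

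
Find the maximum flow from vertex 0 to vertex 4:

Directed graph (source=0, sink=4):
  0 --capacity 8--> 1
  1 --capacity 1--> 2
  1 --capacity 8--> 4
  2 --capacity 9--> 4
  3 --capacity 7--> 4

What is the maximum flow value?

Computing max flow:
  Flow on (0->1): 8/8
  Flow on (1->4): 8/8
Maximum flow = 8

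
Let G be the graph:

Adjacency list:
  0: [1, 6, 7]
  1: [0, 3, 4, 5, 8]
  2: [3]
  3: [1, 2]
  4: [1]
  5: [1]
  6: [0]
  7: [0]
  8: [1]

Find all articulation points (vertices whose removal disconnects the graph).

An articulation point is a vertex whose removal disconnects the graph.
Articulation points: [0, 1, 3]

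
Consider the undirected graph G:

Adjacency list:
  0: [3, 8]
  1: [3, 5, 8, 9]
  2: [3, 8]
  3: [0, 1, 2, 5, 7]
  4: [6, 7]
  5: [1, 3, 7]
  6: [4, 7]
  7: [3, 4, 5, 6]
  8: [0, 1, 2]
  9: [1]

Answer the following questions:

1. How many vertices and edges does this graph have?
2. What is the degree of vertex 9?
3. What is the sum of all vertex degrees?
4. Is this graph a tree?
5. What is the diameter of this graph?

Count: 10 vertices, 14 edges.
Vertex 9 has neighbors [1], degree = 1.
Handshaking lemma: 2 * 14 = 28.
A tree on 10 vertices has 9 edges. This graph has 14 edges (5 extra). Not a tree.
Diameter (longest shortest path) = 4.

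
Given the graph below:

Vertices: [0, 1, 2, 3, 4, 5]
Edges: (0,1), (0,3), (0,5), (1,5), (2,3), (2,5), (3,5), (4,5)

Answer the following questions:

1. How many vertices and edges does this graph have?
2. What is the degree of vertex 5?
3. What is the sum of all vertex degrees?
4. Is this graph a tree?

Count: 6 vertices, 8 edges.
Vertex 5 has neighbors [0, 1, 2, 3, 4], degree = 5.
Handshaking lemma: 2 * 8 = 16.
A tree on 6 vertices has 5 edges. This graph has 8 edges (3 extra). Not a tree.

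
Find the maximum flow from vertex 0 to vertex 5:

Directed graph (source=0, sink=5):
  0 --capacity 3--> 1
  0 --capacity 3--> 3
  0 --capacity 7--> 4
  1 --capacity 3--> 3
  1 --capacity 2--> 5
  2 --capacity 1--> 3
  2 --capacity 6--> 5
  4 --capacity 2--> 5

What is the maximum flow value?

Computing max flow:
  Flow on (0->1): 2/3
  Flow on (0->4): 2/7
  Flow on (1->5): 2/2
  Flow on (4->5): 2/2
Maximum flow = 4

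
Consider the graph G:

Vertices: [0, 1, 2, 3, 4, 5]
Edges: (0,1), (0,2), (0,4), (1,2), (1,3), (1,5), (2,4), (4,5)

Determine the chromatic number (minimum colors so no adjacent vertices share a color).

The graph has a maximum clique of size 3 (lower bound on chromatic number).
A valid 3-coloring: {0: 1, 1: 0, 2: 2, 3: 1, 4: 0, 5: 1}.
Chromatic number = 3.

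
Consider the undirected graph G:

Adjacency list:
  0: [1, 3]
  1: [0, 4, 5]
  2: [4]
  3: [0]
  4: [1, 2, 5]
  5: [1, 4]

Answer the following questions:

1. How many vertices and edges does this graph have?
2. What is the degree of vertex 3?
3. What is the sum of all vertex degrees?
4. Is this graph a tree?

Count: 6 vertices, 6 edges.
Vertex 3 has neighbors [0], degree = 1.
Handshaking lemma: 2 * 6 = 12.
A tree on 6 vertices has 5 edges. This graph has 6 edges (1 extra). Not a tree.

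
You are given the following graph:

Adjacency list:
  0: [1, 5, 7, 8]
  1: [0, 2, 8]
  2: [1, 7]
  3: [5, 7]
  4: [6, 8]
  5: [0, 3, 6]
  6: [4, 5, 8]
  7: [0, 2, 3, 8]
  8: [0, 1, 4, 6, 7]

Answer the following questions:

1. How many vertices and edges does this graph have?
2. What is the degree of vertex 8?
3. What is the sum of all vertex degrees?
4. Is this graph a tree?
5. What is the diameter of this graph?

Count: 9 vertices, 14 edges.
Vertex 8 has neighbors [0, 1, 4, 6, 7], degree = 5.
Handshaking lemma: 2 * 14 = 28.
A tree on 9 vertices has 8 edges. This graph has 14 edges (6 extra). Not a tree.
Diameter (longest shortest path) = 3.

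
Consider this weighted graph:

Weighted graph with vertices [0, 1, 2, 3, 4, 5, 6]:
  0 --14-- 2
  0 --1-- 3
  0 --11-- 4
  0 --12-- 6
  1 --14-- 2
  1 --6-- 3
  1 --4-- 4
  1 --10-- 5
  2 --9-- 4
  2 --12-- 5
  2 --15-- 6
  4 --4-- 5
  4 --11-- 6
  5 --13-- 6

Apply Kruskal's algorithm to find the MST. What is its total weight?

Applying Kruskal's algorithm (sort edges by weight, add if no cycle):
  Add (0,3) w=1
  Add (1,4) w=4
  Add (4,5) w=4
  Add (1,3) w=6
  Add (2,4) w=9
  Skip (1,5) w=10 (creates cycle)
  Skip (0,4) w=11 (creates cycle)
  Add (4,6) w=11
  Skip (0,6) w=12 (creates cycle)
  Skip (2,5) w=12 (creates cycle)
  Skip (5,6) w=13 (creates cycle)
  Skip (0,2) w=14 (creates cycle)
  Skip (1,2) w=14 (creates cycle)
  Skip (2,6) w=15 (creates cycle)
MST weight = 35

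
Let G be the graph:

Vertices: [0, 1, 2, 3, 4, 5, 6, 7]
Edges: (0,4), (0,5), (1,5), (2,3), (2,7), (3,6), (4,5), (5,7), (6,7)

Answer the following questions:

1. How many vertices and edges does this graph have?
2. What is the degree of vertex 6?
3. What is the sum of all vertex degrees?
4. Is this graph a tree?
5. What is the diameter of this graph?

Count: 8 vertices, 9 edges.
Vertex 6 has neighbors [3, 7], degree = 2.
Handshaking lemma: 2 * 9 = 18.
A tree on 8 vertices has 7 edges. This graph has 9 edges (2 extra). Not a tree.
Diameter (longest shortest path) = 4.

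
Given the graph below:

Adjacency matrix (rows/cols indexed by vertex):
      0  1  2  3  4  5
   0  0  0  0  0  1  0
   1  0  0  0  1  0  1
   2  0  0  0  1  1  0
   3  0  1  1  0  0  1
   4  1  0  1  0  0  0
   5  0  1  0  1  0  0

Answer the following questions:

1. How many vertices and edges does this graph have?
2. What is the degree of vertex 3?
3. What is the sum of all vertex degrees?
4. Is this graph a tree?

Count: 6 vertices, 6 edges.
Vertex 3 has neighbors [1, 2, 5], degree = 3.
Handshaking lemma: 2 * 6 = 12.
A tree on 6 vertices has 5 edges. This graph has 6 edges (1 extra). Not a tree.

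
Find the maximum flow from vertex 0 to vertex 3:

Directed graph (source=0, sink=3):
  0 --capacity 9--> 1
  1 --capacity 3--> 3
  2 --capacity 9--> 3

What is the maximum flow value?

Computing max flow:
  Flow on (0->1): 3/9
  Flow on (1->3): 3/3
Maximum flow = 3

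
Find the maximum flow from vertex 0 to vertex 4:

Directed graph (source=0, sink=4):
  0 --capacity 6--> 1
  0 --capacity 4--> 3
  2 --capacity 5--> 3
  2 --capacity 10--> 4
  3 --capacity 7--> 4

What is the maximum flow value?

Computing max flow:
  Flow on (0->3): 4/4
  Flow on (3->4): 4/7
Maximum flow = 4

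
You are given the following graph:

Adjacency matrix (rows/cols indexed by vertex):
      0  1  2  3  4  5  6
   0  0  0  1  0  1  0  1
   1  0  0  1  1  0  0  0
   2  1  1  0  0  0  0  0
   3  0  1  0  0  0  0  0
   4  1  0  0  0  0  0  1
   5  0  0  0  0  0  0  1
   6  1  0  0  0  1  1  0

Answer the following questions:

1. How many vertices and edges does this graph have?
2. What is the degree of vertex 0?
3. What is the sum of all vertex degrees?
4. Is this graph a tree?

Count: 7 vertices, 7 edges.
Vertex 0 has neighbors [2, 4, 6], degree = 3.
Handshaking lemma: 2 * 7 = 14.
A tree on 7 vertices has 6 edges. This graph has 7 edges (1 extra). Not a tree.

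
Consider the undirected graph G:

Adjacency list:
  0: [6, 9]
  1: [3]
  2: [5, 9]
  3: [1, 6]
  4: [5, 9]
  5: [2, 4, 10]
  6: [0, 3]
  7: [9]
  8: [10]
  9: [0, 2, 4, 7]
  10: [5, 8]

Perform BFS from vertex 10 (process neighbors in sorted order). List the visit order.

BFS from vertex 10 (neighbors processed in ascending order):
Visit order: 10, 5, 8, 2, 4, 9, 0, 7, 6, 3, 1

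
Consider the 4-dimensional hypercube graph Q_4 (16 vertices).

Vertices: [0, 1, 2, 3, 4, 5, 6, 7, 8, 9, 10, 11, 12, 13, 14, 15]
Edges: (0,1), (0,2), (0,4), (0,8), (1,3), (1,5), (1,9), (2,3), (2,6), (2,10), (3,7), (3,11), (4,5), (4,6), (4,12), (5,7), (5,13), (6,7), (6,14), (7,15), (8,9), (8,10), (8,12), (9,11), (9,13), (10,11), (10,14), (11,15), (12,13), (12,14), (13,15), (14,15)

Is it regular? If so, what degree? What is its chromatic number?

In Q_4, every vertex has exactly 4 neighbors (flip one of 4 bits), so it is 4-regular.
Q_4 is bipartite (partition by bit-parity), so chromatic number = 2.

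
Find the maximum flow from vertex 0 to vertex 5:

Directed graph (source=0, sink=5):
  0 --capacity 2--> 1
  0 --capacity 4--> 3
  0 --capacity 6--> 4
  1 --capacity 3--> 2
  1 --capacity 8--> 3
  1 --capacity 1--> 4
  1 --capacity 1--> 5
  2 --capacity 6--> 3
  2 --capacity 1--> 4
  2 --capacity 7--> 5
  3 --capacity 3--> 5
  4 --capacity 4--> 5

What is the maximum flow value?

Computing max flow:
  Flow on (0->1): 2/2
  Flow on (0->3): 3/4
  Flow on (0->4): 4/6
  Flow on (1->2): 1/3
  Flow on (1->5): 1/1
  Flow on (2->5): 1/7
  Flow on (3->5): 3/3
  Flow on (4->5): 4/4
Maximum flow = 9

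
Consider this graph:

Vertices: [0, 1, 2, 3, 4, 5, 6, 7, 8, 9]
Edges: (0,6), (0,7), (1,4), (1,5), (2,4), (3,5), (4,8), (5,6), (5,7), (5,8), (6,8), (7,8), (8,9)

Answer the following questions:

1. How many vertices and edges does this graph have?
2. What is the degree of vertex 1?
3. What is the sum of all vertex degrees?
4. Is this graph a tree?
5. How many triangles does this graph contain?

Count: 10 vertices, 13 edges.
Vertex 1 has neighbors [4, 5], degree = 2.
Handshaking lemma: 2 * 13 = 26.
A tree on 10 vertices has 9 edges. This graph has 13 edges (4 extra). Not a tree.
Number of triangles = 2.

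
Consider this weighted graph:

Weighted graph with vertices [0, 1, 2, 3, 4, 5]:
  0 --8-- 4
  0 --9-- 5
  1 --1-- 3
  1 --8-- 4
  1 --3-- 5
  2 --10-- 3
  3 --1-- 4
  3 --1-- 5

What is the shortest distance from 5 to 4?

Using Dijkstra's algorithm from vertex 5:
Shortest path: 5 -> 3 -> 4
Total weight: 1 + 1 = 2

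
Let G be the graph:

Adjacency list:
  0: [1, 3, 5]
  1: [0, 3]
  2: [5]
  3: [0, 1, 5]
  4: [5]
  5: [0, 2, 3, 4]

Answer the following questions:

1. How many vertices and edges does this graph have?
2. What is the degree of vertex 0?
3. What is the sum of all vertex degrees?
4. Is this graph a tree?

Count: 6 vertices, 7 edges.
Vertex 0 has neighbors [1, 3, 5], degree = 3.
Handshaking lemma: 2 * 7 = 14.
A tree on 6 vertices has 5 edges. This graph has 7 edges (2 extra). Not a tree.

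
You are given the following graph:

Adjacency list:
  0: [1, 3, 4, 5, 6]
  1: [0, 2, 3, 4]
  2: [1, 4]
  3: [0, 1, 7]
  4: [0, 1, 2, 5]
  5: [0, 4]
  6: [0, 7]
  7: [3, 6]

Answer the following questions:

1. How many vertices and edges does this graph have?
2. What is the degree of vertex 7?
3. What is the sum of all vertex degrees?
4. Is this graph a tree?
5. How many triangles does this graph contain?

Count: 8 vertices, 12 edges.
Vertex 7 has neighbors [3, 6], degree = 2.
Handshaking lemma: 2 * 12 = 24.
A tree on 8 vertices has 7 edges. This graph has 12 edges (5 extra). Not a tree.
Number of triangles = 4.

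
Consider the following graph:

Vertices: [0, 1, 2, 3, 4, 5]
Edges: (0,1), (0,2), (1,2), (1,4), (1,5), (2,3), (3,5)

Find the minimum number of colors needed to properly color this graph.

The graph has a maximum clique of size 3 (lower bound on chromatic number).
A valid 3-coloring: {0: 2, 1: 0, 2: 1, 3: 0, 4: 1, 5: 1}.
Chromatic number = 3.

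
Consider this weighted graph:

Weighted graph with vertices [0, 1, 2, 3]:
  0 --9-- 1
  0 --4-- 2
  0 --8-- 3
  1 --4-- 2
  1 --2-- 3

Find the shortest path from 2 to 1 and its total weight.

Using Dijkstra's algorithm from vertex 2:
Shortest path: 2 -> 1
Total weight: 4 = 4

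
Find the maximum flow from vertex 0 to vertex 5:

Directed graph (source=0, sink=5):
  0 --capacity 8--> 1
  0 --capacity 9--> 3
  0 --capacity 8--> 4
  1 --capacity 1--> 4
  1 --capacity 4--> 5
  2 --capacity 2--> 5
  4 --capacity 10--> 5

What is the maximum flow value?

Computing max flow:
  Flow on (0->1): 5/8
  Flow on (0->4): 8/8
  Flow on (1->4): 1/1
  Flow on (1->5): 4/4
  Flow on (4->5): 9/10
Maximum flow = 13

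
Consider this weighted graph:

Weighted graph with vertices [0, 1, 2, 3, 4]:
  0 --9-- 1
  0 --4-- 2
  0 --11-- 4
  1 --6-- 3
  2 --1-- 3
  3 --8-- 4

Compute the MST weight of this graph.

Applying Kruskal's algorithm (sort edges by weight, add if no cycle):
  Add (2,3) w=1
  Add (0,2) w=4
  Add (1,3) w=6
  Add (3,4) w=8
  Skip (0,1) w=9 (creates cycle)
  Skip (0,4) w=11 (creates cycle)
MST weight = 19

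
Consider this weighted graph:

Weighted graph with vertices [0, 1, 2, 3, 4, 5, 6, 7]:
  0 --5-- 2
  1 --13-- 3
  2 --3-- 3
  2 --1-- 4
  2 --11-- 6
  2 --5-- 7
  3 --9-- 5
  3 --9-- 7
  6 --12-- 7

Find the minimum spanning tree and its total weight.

Applying Kruskal's algorithm (sort edges by weight, add if no cycle):
  Add (2,4) w=1
  Add (2,3) w=3
  Add (0,2) w=5
  Add (2,7) w=5
  Add (3,5) w=9
  Skip (3,7) w=9 (creates cycle)
  Add (2,6) w=11
  Skip (6,7) w=12 (creates cycle)
  Add (1,3) w=13
MST weight = 47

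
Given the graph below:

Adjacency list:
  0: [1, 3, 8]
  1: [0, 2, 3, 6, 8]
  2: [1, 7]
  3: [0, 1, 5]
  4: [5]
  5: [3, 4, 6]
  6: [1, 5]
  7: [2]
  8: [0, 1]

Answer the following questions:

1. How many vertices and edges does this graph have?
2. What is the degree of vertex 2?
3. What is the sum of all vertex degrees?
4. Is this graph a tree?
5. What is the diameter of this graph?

Count: 9 vertices, 11 edges.
Vertex 2 has neighbors [1, 7], degree = 2.
Handshaking lemma: 2 * 11 = 22.
A tree on 9 vertices has 8 edges. This graph has 11 edges (3 extra). Not a tree.
Diameter (longest shortest path) = 5.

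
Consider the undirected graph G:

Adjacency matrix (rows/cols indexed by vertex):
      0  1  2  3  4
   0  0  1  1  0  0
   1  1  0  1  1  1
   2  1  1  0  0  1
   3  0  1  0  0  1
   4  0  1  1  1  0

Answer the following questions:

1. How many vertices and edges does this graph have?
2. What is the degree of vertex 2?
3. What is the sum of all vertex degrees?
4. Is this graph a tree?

Count: 5 vertices, 7 edges.
Vertex 2 has neighbors [0, 1, 4], degree = 3.
Handshaking lemma: 2 * 7 = 14.
A tree on 5 vertices has 4 edges. This graph has 7 edges (3 extra). Not a tree.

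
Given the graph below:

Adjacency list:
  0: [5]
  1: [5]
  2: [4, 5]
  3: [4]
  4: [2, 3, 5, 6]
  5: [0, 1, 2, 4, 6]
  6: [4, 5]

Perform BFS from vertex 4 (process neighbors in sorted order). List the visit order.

BFS from vertex 4 (neighbors processed in ascending order):
Visit order: 4, 2, 3, 5, 6, 0, 1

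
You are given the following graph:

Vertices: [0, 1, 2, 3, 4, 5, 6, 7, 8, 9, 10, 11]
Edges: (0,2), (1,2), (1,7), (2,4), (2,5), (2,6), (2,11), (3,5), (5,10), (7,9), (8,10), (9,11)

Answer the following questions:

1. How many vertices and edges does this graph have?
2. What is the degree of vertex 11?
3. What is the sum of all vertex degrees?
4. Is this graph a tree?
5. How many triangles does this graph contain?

Count: 12 vertices, 12 edges.
Vertex 11 has neighbors [2, 9], degree = 2.
Handshaking lemma: 2 * 12 = 24.
A tree on 12 vertices has 11 edges. This graph has 12 edges (1 extra). Not a tree.
Number of triangles = 0.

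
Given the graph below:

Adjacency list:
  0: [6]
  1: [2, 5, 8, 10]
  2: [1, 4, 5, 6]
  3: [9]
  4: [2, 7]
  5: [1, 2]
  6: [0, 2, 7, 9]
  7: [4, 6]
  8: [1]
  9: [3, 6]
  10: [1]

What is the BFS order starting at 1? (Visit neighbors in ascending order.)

BFS from vertex 1 (neighbors processed in ascending order):
Visit order: 1, 2, 5, 8, 10, 4, 6, 7, 0, 9, 3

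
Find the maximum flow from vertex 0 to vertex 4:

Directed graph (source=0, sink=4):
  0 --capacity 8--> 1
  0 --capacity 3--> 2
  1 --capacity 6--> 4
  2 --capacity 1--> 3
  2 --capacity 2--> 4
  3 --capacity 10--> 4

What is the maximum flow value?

Computing max flow:
  Flow on (0->1): 6/8
  Flow on (0->2): 3/3
  Flow on (1->4): 6/6
  Flow on (2->3): 1/1
  Flow on (2->4): 2/2
  Flow on (3->4): 1/10
Maximum flow = 9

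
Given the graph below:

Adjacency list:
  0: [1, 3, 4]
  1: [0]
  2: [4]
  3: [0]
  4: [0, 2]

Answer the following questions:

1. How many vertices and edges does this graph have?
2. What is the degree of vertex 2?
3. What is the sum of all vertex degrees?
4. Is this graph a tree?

Count: 5 vertices, 4 edges.
Vertex 2 has neighbors [4], degree = 1.
Handshaking lemma: 2 * 4 = 8.
A graph is a tree iff it is connected and has exactly n-1 edges. This graph is connected (all 5 vertices in one component) and has 5-1 = 4 edges. It is a tree.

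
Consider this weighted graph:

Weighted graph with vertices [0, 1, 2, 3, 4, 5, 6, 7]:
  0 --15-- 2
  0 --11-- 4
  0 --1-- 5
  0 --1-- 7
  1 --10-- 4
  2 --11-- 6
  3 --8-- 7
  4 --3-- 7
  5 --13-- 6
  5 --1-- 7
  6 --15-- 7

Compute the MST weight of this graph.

Applying Kruskal's algorithm (sort edges by weight, add if no cycle):
  Add (0,7) w=1
  Add (0,5) w=1
  Skip (5,7) w=1 (creates cycle)
  Add (4,7) w=3
  Add (3,7) w=8
  Add (1,4) w=10
  Skip (0,4) w=11 (creates cycle)
  Add (2,6) w=11
  Add (5,6) w=13
  Skip (0,2) w=15 (creates cycle)
  Skip (6,7) w=15 (creates cycle)
MST weight = 47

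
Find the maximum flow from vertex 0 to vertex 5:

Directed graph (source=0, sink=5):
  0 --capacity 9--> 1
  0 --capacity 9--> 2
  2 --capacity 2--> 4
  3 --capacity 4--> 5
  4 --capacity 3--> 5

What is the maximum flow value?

Computing max flow:
  Flow on (0->2): 2/9
  Flow on (2->4): 2/2
  Flow on (4->5): 2/3
Maximum flow = 2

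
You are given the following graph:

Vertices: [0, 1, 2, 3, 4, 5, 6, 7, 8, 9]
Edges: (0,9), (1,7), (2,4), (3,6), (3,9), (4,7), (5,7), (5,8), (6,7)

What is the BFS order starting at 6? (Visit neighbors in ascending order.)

BFS from vertex 6 (neighbors processed in ascending order):
Visit order: 6, 3, 7, 9, 1, 4, 5, 0, 2, 8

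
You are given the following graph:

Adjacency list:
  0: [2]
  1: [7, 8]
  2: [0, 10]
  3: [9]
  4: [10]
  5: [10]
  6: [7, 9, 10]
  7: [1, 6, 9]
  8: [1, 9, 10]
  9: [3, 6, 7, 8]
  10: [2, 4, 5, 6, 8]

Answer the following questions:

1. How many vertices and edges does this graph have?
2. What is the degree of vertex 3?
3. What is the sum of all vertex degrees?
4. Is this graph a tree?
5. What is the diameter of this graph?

Count: 11 vertices, 13 edges.
Vertex 3 has neighbors [9], degree = 1.
Handshaking lemma: 2 * 13 = 26.
A tree on 11 vertices has 10 edges. This graph has 13 edges (3 extra). Not a tree.
Diameter (longest shortest path) = 5.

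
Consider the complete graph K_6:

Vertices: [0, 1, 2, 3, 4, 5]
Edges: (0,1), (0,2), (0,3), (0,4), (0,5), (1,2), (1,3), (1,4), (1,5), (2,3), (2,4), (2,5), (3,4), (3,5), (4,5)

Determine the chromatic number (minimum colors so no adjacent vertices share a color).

In K_6, every vertex is adjacent to every other vertex.
Each vertex needs a unique color.
Chromatic number = 6.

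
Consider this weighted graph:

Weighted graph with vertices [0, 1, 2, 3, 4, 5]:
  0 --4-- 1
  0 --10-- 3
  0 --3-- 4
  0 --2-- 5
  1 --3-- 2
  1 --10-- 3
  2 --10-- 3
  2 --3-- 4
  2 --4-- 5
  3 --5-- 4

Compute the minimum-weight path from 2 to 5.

Using Dijkstra's algorithm from vertex 2:
Shortest path: 2 -> 5
Total weight: 4 = 4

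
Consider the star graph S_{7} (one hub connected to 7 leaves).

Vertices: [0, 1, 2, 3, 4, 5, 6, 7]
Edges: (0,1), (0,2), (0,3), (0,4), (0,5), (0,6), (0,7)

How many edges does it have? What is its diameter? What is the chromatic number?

Star graph S_{7}: the hub connects to all 7 leaves.
Edges = 7.
Diameter = 2 (any leaf to hub is 1, leaf to leaf through hub is 2).
Star graphs are bipartite (hub vs leaves), so chromatic number = 2.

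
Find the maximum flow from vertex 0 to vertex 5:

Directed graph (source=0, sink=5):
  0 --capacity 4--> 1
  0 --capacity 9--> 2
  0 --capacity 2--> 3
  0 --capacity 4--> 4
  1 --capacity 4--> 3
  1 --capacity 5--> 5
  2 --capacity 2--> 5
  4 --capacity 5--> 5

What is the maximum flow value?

Computing max flow:
  Flow on (0->1): 4/4
  Flow on (0->2): 2/9
  Flow on (0->4): 4/4
  Flow on (1->5): 4/5
  Flow on (2->5): 2/2
  Flow on (4->5): 4/5
Maximum flow = 10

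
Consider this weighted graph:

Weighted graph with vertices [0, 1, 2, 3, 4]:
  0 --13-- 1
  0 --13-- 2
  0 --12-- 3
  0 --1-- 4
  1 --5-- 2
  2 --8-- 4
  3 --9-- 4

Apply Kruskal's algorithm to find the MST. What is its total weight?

Applying Kruskal's algorithm (sort edges by weight, add if no cycle):
  Add (0,4) w=1
  Add (1,2) w=5
  Add (2,4) w=8
  Add (3,4) w=9
  Skip (0,3) w=12 (creates cycle)
  Skip (0,1) w=13 (creates cycle)
  Skip (0,2) w=13 (creates cycle)
MST weight = 23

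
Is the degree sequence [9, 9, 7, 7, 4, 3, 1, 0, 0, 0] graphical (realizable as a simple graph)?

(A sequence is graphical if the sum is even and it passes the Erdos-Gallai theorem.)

Sum of degrees = 40. Sum is even but fails Erdos-Gallai. The sequence is NOT graphical.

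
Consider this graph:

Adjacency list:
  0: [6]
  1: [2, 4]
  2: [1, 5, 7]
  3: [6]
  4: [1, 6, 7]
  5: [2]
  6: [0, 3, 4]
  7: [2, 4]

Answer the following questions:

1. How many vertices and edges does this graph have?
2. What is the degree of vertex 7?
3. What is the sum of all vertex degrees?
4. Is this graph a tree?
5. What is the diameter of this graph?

Count: 8 vertices, 8 edges.
Vertex 7 has neighbors [2, 4], degree = 2.
Handshaking lemma: 2 * 8 = 16.
A tree on 8 vertices has 7 edges. This graph has 8 edges (1 extra). Not a tree.
Diameter (longest shortest path) = 5.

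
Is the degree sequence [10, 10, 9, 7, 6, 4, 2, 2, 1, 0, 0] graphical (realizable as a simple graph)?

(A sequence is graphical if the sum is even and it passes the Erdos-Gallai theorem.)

Sum of degrees = 51. Sum is odd, so the sequence is NOT graphical.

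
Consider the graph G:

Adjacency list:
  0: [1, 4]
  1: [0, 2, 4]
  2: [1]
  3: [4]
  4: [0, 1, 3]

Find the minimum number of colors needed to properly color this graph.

The graph has a maximum clique of size 3 (lower bound on chromatic number).
A valid 3-coloring: {0: 2, 1: 0, 2: 1, 3: 0, 4: 1}.
Chromatic number = 3.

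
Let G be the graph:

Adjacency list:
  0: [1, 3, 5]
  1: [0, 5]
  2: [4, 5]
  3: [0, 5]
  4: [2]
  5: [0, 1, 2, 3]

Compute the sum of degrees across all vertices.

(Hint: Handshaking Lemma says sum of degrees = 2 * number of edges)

Count edges: 7 edges.
By Handshaking Lemma: sum of degrees = 2 * 7 = 14.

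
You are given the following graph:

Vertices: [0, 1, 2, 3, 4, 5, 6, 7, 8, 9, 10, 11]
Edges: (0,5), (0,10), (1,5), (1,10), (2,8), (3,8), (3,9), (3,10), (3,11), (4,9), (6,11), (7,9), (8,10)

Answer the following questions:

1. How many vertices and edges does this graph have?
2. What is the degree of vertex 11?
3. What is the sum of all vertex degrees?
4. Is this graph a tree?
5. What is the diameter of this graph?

Count: 12 vertices, 13 edges.
Vertex 11 has neighbors [3, 6], degree = 2.
Handshaking lemma: 2 * 13 = 26.
A tree on 12 vertices has 11 edges. This graph has 13 edges (2 extra). Not a tree.
Diameter (longest shortest path) = 5.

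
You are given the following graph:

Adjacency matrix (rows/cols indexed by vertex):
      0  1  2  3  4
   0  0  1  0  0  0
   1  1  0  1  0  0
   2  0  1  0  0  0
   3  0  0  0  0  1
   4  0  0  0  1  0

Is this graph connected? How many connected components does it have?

Checking connectivity: the graph has 2 connected component(s).
Components: [[0, 1, 2], [3, 4]]. The graph is NOT connected.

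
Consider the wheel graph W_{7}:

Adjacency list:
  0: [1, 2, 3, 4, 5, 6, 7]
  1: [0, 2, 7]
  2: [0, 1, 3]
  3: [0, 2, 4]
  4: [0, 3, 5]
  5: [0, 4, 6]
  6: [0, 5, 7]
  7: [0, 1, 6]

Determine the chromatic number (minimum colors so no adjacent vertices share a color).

W_{7} = C_{7} plus a hub adjacent to every cycle vertex.
The outer cycle needs 3 colors (odd cycle); the hub is adjacent to all of them so needs a fresh color.
Chromatic number = 3 + 1 = 4.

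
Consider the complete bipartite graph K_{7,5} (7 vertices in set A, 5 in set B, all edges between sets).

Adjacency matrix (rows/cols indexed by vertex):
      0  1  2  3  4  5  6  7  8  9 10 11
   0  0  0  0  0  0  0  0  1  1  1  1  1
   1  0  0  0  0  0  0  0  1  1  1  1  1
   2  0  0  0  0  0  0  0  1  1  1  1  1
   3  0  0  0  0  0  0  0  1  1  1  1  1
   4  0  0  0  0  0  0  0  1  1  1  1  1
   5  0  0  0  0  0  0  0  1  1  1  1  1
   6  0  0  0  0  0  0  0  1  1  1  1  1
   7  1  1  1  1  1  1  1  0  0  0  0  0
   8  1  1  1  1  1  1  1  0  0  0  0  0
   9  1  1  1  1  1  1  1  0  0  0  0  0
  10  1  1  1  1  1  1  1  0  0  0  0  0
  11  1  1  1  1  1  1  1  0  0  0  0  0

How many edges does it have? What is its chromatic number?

K_{7,5} has 7 * 5 = 35 edges.
Bipartite graphs have chromatic number 2 (color each partition differently).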